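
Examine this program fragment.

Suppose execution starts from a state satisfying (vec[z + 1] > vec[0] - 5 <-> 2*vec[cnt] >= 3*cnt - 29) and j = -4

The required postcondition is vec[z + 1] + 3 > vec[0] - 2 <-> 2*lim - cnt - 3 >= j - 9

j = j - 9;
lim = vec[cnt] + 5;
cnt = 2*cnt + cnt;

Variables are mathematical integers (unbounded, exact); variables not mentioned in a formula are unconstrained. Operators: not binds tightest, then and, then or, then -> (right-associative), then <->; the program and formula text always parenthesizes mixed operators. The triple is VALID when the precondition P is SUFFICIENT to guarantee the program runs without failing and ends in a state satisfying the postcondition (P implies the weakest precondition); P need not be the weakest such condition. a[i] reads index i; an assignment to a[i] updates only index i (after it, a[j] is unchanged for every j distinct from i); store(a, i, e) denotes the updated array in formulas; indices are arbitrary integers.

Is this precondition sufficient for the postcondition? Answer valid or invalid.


Working backward. After the program, the postcondition vec[z + 1] + 3 > vec[0] - 2 <-> 2*lim - cnt - 3 >= j - 9 must hold; in canonical form it is vec[z + 1] > vec[0] - 5 <-> 2*lim >= cnt + j - 6.
Before cnt := 2*cnt + cnt: vec[z + 1] > vec[0] - 5 <-> 2*lim >= 3*cnt + j - 6
Before lim := vec[cnt] + 5: vec[z + 1] > vec[0] - 5 <-> 2*vec[cnt] >= 3*cnt + j - 16
Before j := j - 9: vec[z + 1] > vec[0] - 5 <-> 2*vec[cnt] >= 3*cnt + j - 25
The weakest precondition is vec[z + 1] > vec[0] - 5 <-> 2*vec[cnt] >= 3*cnt + j - 25.
Check whether (vec[z + 1] > vec[0] - 5 <-> 2*vec[cnt] >= 3*cnt - 29) and j = -4 implies it.
Every state satisfying the precondition satisfies the weakest precondition: the implication holds.
Answer: valid


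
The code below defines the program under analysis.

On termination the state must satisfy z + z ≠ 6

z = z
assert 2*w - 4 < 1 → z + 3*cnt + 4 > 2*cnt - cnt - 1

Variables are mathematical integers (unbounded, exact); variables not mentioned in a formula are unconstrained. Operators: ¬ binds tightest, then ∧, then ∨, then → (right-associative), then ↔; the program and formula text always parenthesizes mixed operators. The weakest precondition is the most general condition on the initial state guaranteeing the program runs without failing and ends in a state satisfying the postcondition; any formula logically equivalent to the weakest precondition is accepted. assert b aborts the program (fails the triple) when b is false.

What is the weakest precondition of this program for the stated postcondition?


Working backward. After the program, the postcondition z + z ≠ 6 must hold; in canonical form it is 2*z ≠ 6.
Before assert 2*w - 4 < 1 → z + 3*cnt + 4 > 2*cnt - cnt - 1: (2*w < 5 → 2*cnt + z > -5) ∧ 2*z ≠ 6
Before z := z: (2*w < 5 → 2*cnt + z > -5) ∧ 2*z ≠ 6
Answer: WP = (2*w < 5 → 2*cnt + z > -5) ∧ 2*z ≠ 6


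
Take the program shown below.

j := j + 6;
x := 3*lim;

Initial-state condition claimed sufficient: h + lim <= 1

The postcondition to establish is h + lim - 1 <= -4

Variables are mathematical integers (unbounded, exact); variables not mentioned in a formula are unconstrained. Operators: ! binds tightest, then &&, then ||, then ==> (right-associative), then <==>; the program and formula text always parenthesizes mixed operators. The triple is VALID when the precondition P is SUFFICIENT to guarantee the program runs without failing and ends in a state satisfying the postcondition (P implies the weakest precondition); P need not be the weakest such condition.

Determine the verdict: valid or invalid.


Working backward. After the program, the postcondition h + lim - 1 <= -4 must hold; in canonical form it is h + lim <= -3.
Before x := 3*lim: h + lim <= -3
Before j := j + 6: h + lim <= -3
The weakest precondition is h + lim <= -3.
Check whether h + lim <= 1 implies it.
Countermodel: at the initial state h = -2, lim = 0, the precondition holds but the weakest precondition fails.
Answer: invalid


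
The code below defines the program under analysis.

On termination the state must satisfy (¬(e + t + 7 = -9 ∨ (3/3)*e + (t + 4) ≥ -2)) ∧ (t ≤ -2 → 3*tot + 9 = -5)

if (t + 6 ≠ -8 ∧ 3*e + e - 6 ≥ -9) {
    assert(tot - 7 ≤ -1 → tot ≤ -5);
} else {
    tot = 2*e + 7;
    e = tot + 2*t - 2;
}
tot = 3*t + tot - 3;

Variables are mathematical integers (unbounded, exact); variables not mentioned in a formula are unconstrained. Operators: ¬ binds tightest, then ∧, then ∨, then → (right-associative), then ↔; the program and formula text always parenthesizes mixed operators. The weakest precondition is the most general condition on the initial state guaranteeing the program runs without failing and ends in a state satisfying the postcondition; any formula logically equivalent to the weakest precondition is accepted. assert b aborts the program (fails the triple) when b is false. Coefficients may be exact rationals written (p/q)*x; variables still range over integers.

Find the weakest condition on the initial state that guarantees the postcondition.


Working backward. After the program, the postcondition (¬(e + t + 7 = -9 ∨ (3/3)*e + (t + 4) ≥ -2)) ∧ (t ≤ -2 → 3*tot + 9 = -5) must hold; in canonical form it is (¬(e + t = -16 ∨ e + t ≥ -6)) ∧ (t ≤ -2 → 3*tot = -14).
Before tot := 3*t + tot - 3: (¬(e + t = -16 ∨ e + t ≥ -6)) ∧ (t ≤ -2 → 9*t + 3*tot = -5)
Then branch requires (tot ≤ 6 → tot ≤ -5) ∧ (¬(e + t = -16 ∨ e + t ≥ -6)) ∧ (t ≤ -2 → 9*t + 3*tot = -5); else branch requires (¬(2*e + 3*t = -21 ∨ 2*e + 3*t ≥ -11)) ∧ (t ≤ -2 → 6*e + 9*t = -26).
Before the if: ((t ≠ -14 ∧ 4*e ≥ -3) → ((tot ≤ 6 → tot ≤ -5) ∧ (¬(e + t = -16 ∨ e + t ≥ -6)) ∧ (t ≤ -2 → 9*t + 3*tot = -5))) ∧ ((¬(t ≠ -14 ∧ 4*e ≥ -3)) → ((¬(2*e + 3*t = -21 ∨ 2*e + 3*t ≥ -11)) ∧ (t ≤ -2 → 6*e + 9*t = -26)))
Answer: WP = ((t ≠ -14 ∧ 4*e ≥ -3) → ((tot ≤ 6 → tot ≤ -5) ∧ (¬(e + t = -16 ∨ e + t ≥ -6)) ∧ (t ≤ -2 → 9*t + 3*tot = -5))) ∧ ((¬(t ≠ -14 ∧ 4*e ≥ -3)) → ((¬(2*e + 3*t = -21 ∨ 2*e + 3*t ≥ -11)) ∧ (t ≤ -2 → 6*e + 9*t = -26)))


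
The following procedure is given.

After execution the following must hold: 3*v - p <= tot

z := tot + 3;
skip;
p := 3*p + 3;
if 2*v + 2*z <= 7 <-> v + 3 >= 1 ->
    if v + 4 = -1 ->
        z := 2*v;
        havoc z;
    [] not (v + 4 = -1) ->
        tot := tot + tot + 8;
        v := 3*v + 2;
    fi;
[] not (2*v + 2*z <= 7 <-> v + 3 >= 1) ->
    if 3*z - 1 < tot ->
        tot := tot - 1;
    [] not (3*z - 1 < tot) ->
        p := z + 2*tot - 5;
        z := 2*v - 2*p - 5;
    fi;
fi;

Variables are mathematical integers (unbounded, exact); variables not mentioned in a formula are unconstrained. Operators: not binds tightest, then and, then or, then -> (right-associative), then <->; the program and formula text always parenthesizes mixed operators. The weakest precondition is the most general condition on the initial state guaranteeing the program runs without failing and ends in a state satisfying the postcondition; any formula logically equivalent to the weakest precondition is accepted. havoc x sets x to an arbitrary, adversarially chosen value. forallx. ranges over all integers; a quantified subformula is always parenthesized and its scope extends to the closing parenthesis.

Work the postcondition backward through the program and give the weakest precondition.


Working backward. After the program, the postcondition 3*v - p <= tot must hold; in canonical form it is 3*v <= p + tot.
Then branch requires (v = -5 -> 3*v <= p + tot) and ((not (v = -5)) -> 9*v <= p + 2*tot + 2); else branch requires (3*z < tot + 1 -> 3*v <= p + tot - 1) and ((not (3*z < tot + 1)) -> 3*v <= 3*tot + z - 5).
Before the if: ((2*v + 2*z <= 7 <-> v >= -2) -> ((v = -5 -> 3*v <= p + tot) and ((not (v = -5)) -> 9*v <= p + 2*tot + 2))) and ((not (2*v + 2*z <= 7 <-> v >= -2)) -> ((3*z < tot + 1 -> 3*v <= p + tot - 1) and ((not (3*z < tot + 1)) -> 3*v <= 3*tot + z - 5)))
Before p := 3*p + 3: ((2*v + 2*z <= 7 <-> v >= -2) -> ((v = -5 -> 3*v <= 3*p + tot + 3) and ((not (v = -5)) -> 9*v <= 3*p + 2*tot + 5))) and ((not (2*v + 2*z <= 7 <-> v >= -2)) -> ((3*z < tot + 1 -> 3*v <= 3*p + tot + 2) and ((not (3*z < tot + 1)) -> 3*v <= 3*tot + z - 5)))
Before skip: ((2*v + 2*z <= 7 <-> v >= -2) -> ((v = -5 -> 3*v <= 3*p + tot + 3) and ((not (v = -5)) -> 9*v <= 3*p + 2*tot + 5))) and ((not (2*v + 2*z <= 7 <-> v >= -2)) -> ((3*z < tot + 1 -> 3*v <= 3*p + tot + 2) and ((not (3*z < tot + 1)) -> 3*v <= 3*tot + z - 5)))
Before z := tot + 3: ((2*tot + 2*v <= 1 <-> v >= -2) -> ((v = -5 -> 3*v <= 3*p + tot + 3) and ((not (v = -5)) -> 9*v <= 3*p + 2*tot + 5))) and ((not (2*tot + 2*v <= 1 <-> v >= -2)) -> ((2*tot < -8 -> 3*v <= 3*p + tot + 2) and ((not (2*tot < -8)) -> 3*v <= 4*tot - 2)))
Answer: WP = ((2*tot + 2*v <= 1 <-> v >= -2) -> ((v = -5 -> 3*v <= 3*p + tot + 3) and ((not (v = -5)) -> 9*v <= 3*p + 2*tot + 5))) and ((not (2*tot + 2*v <= 1 <-> v >= -2)) -> ((2*tot < -8 -> 3*v <= 3*p + tot + 2) and ((not (2*tot < -8)) -> 3*v <= 4*tot - 2)))


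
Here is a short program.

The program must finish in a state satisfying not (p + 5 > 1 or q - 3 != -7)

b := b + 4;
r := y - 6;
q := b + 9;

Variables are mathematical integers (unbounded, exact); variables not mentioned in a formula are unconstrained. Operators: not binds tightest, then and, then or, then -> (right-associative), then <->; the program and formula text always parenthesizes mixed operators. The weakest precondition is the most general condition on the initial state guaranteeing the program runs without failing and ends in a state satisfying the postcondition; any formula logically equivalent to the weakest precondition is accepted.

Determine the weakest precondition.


Working backward. After the program, the postcondition not (p + 5 > 1 or q - 3 != -7) must hold; in canonical form it is not (p > -4 or q != -4).
Before q := b + 9: not (p > -4 or b != -13)
Before r := y - 6: not (p > -4 or b != -13)
Before b := b + 4: not (p > -4 or b != -17)
Answer: WP = not (p > -4 or b != -17)


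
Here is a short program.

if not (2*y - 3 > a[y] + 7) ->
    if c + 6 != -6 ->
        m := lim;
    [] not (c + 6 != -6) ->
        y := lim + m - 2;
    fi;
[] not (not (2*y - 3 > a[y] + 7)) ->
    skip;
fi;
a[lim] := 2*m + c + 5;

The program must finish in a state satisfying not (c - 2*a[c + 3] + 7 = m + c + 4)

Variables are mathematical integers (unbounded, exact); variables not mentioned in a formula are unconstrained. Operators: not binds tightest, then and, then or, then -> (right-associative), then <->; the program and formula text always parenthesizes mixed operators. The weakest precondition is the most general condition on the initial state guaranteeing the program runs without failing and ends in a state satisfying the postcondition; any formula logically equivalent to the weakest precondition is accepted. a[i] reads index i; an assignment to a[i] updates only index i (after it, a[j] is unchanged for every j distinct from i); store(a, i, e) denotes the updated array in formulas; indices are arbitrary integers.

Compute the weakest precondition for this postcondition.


Working backward. After the program, the postcondition not (c - 2*a[c + 3] + 7 = m + c + 4) must hold; in canonical form it is not (2*a[c + 3] + m = 3).
Before a[lim] := 2*m + c + 5: not (2*store(a, lim, c + 2*m + 5)[c + 3] + m = 3)
Then branch requires (c != -12 -> (not (2*store(a, lim, c + 2*lim + 5)[c + 3] + lim = 3))) and ((not (c != -12)) -> (not (2*store(a, lim, c + 2*m + 5)[c + 3] + m = 3))); else branch requires not (2*store(a, lim, c + 2*m + 5)[c + 3] + m = 3).
Before the if: ((not (2*y > a[y] + 10)) -> ((c != -12 -> (not (2*store(a, lim, c + 2*lim + 5)[c + 3] + lim = 3))) and ((not (c != -12)) -> (not (2*store(a, lim, c + 2*m + 5)[c + 3] + m = 3))))) and (2*y > a[y] + 10 -> (not (2*store(a, lim, c + 2*m + 5)[c + 3] + m = 3)))
Answer: WP = ((not (2*y > a[y] + 10)) -> ((c != -12 -> (not (2*store(a, lim, c + 2*lim + 5)[c + 3] + lim = 3))) and ((not (c != -12)) -> (not (2*store(a, lim, c + 2*m + 5)[c + 3] + m = 3))))) and (2*y > a[y] + 10 -> (not (2*store(a, lim, c + 2*m + 5)[c + 3] + m = 3)))


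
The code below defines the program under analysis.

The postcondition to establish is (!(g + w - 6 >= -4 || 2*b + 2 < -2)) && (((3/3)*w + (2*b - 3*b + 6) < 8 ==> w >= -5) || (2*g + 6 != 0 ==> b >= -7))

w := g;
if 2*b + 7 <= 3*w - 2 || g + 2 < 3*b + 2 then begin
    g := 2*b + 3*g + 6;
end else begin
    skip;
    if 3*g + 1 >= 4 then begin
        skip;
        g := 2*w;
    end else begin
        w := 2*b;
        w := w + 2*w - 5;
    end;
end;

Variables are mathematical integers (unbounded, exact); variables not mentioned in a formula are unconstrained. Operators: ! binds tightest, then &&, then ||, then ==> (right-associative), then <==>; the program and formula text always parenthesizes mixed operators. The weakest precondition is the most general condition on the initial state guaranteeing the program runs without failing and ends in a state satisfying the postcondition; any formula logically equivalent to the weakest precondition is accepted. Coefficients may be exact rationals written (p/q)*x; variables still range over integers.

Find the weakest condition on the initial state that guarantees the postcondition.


Working backward. After the program, the postcondition (!(g + w - 6 >= -4 || 2*b + 2 < -2)) && (((3/3)*w + (2*b - 3*b + 6) < 8 ==> w >= -5) || (2*g + 6 != 0 ==> b >= -7)) must hold; in canonical form it is (!(g + w >= 2 || 2*b < -4)) && ((w < b + 2 ==> w >= -5) || (2*g != -6 ==> b >= -7)).
Then branch requires (!(2*b + 3*g + w >= -4 || 2*b < -4)) && ((w < b + 2 ==> w >= -5) || (4*b + 6*g != -18 ==> b >= -7)); else branch requires (3*g >= 3 ==> ((!(3*w >= 2 || 2*b < -4)) && ((w < b + 2 ==> w >= -5) || (4*w != -6 ==> b >= -7)))) && ((!(3*g >= 3)) ==> ((!(6*b + g >= 7 || 2*b < -4)) && ((5*b < 7 ==> 6*b >= 0) || (2*g != -6 ==> b >= -7)))).
Before the if: ((2*b <= 3*w - 9 || g < 3*b) ==> ((!(2*b + 3*g + w >= -4 || 2*b < -4)) && ((w < b + 2 ==> w >= -5) || (4*b + 6*g != -18 ==> b >= -7)))) && ((!(2*b <= 3*w - 9 || g < 3*b)) ==> ((3*g >= 3 ==> ((!(3*w >= 2 || 2*b < -4)) && ((w < b + 2 ==> w >= -5) || (4*w != -6 ==> b >= -7)))) && ((!(3*g >= 3)) ==> ((!(6*b + g >= 7 || 2*b < -4)) && ((5*b < 7 ==> 6*b >= 0) || (2*g != -6 ==> b >= -7))))))
Before w := g: ((2*b <= 3*g - 9 || g < 3*b) ==> ((!(2*b + 4*g >= -4 || 2*b < -4)) && ((g < b + 2 ==> g >= -5) || (4*b + 6*g != -18 ==> b >= -7)))) && ((!(2*b <= 3*g - 9 || g < 3*b)) ==> ((3*g >= 3 ==> ((!(3*g >= 2 || 2*b < -4)) && ((g < b + 2 ==> g >= -5) || (4*g != -6 ==> b >= -7)))) && ((!(3*g >= 3)) ==> ((!(6*b + g >= 7 || 2*b < -4)) && ((5*b < 7 ==> 6*b >= 0) || (2*g != -6 ==> b >= -7))))))
Answer: WP = ((2*b <= 3*g - 9 || g < 3*b) ==> ((!(2*b + 4*g >= -4 || 2*b < -4)) && ((g < b + 2 ==> g >= -5) || (4*b + 6*g != -18 ==> b >= -7)))) && ((!(2*b <= 3*g - 9 || g < 3*b)) ==> ((3*g >= 3 ==> ((!(3*g >= 2 || 2*b < -4)) && ((g < b + 2 ==> g >= -5) || (4*g != -6 ==> b >= -7)))) && ((!(3*g >= 3)) ==> ((!(6*b + g >= 7 || 2*b < -4)) && ((5*b < 7 ==> 6*b >= 0) || (2*g != -6 ==> b >= -7))))))


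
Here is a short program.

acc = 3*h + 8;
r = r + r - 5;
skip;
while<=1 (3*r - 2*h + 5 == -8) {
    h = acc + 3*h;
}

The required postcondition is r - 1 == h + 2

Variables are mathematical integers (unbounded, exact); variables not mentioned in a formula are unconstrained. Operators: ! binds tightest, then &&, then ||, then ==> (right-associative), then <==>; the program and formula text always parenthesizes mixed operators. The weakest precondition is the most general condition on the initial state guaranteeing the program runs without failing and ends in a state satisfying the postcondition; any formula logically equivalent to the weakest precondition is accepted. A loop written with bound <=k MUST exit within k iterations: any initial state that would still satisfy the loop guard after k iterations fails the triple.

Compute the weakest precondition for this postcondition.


Working backward. After the program, the postcondition r - 1 == h + 2 must hold; in canonical form it is r == h + 3.
Before the loop (bound <=1), unroll the exhaustion recursion (WP_0 = exit-now case; WP_j = one more guarded iteration, up to j = 1):
  WP_0: (!(3*r == 2*h - 13)) && r == h + 3
  WP_1: (3*r == 2*h - 13 ==> ((!(3*r == 2*acc + 6*h - 13)) && r == acc + 3*h + 3)) && ((!(3*r == 2*h - 13)) ==> r == h + 3)
So before the loop: (3*r == 2*h - 13 ==> ((!(3*r == 2*acc + 6*h - 13)) && r == acc + 3*h + 3)) && ((!(3*r == 2*h - 13)) ==> r == h + 3)
Before skip: (3*r == 2*h - 13 ==> ((!(3*r == 2*acc + 6*h - 13)) && r == acc + 3*h + 3)) && ((!(3*r == 2*h - 13)) ==> r == h + 3)
Before r := r + r - 5: (6*r == 2*h + 2 ==> ((!(6*r == 2*acc + 6*h + 2)) && 2*r == acc + 3*h + 8)) && ((!(6*r == 2*h + 2)) ==> 2*r == h + 8)
Before acc := 3*h + 8: (6*r == 2*h + 2 ==> ((!(6*r == 12*h + 18)) && 2*r == 6*h + 16)) && ((!(6*r == 2*h + 2)) ==> 2*r == h + 8)
Answer: WP = (6*r == 2*h + 2 ==> ((!(6*r == 12*h + 18)) && 2*r == 6*h + 16)) && ((!(6*r == 2*h + 2)) ==> 2*r == h + 8)


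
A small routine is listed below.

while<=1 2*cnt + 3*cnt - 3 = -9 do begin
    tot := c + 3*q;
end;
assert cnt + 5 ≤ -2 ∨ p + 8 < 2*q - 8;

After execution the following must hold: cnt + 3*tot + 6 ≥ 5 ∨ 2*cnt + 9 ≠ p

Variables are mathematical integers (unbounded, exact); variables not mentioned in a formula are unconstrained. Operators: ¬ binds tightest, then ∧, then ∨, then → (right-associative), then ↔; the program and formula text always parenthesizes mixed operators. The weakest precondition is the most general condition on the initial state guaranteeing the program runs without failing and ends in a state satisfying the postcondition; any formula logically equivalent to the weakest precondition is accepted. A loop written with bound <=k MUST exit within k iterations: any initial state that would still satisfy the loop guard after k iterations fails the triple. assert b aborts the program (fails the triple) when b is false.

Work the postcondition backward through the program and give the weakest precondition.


Working backward. After the program, the postcondition cnt + 3*tot + 6 ≥ 5 ∨ 2*cnt + 9 ≠ p must hold; in canonical form it is cnt + 3*tot ≥ -1 ∨ 2*cnt ≠ p - 9.
Before assert cnt + 5 ≤ -2 ∨ p + 8 < 2*q - 8: (cnt ≤ -7 ∨ p < 2*q - 16) ∧ (cnt + 3*tot ≥ -1 ∨ 2*cnt ≠ p - 9)
Before the loop (bound <=1), unroll the exhaustion recursion (WP_0 = exit-now case; WP_j = one more guarded iteration, up to j = 1):
  WP_0: (¬(5*cnt = -6)) ∧ (cnt ≤ -7 ∨ p < 2*q - 16) ∧ (cnt + 3*tot ≥ -1 ∨ 2*cnt ≠ p - 9)
  WP_1: (5*cnt = -6 → ((¬(5*cnt = -6)) ∧ (cnt ≤ -7 ∨ p < 2*q - 16) ∧ (3*c + cnt + 9*q ≥ -1 ∨ 2*cnt ≠ p - 9))) ∧ ((¬(5*cnt = -6)) → ((cnt ≤ -7 ∨ p < 2*q - 16) ∧ (cnt + 3*tot ≥ -1 ∨ 2*cnt ≠ p - 9)))
So before the loop: (5*cnt = -6 → ((¬(5*cnt = -6)) ∧ (cnt ≤ -7 ∨ p < 2*q - 16) ∧ (3*c + cnt + 9*q ≥ -1 ∨ 2*cnt ≠ p - 9))) ∧ ((¬(5*cnt = -6)) → ((cnt ≤ -7 ∨ p < 2*q - 16) ∧ (cnt + 3*tot ≥ -1 ∨ 2*cnt ≠ p - 9)))
Answer: WP = (5*cnt = -6 → ((¬(5*cnt = -6)) ∧ (cnt ≤ -7 ∨ p < 2*q - 16) ∧ (3*c + cnt + 9*q ≥ -1 ∨ 2*cnt ≠ p - 9))) ∧ ((¬(5*cnt = -6)) → ((cnt ≤ -7 ∨ p < 2*q - 16) ∧ (cnt + 3*tot ≥ -1 ∨ 2*cnt ≠ p - 9)))


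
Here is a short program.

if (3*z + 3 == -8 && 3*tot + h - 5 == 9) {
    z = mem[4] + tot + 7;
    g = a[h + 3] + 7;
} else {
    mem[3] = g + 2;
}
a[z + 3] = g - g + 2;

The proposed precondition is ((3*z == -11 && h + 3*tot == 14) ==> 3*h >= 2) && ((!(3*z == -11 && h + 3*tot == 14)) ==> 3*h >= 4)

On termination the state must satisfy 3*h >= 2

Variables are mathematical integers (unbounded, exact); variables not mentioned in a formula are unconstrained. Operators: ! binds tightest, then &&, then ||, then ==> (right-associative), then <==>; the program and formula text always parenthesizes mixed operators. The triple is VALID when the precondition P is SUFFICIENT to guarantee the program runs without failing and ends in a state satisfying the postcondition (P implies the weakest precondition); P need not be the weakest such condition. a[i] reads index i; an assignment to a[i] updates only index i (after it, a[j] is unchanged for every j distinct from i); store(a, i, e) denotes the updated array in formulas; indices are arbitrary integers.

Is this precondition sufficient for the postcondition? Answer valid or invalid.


Working backward. After the program, 3*h >= 2 must hold.
Before a[z + 3] := g - g + 2: 3*h >= 2
Then branch requires 3*h >= 2; else branch requires 3*h >= 2.
Before the if: ((3*z == -11 && h + 3*tot == 14) ==> 3*h >= 2) && ((!(3*z == -11 && h + 3*tot == 14)) ==> 3*h >= 2)
The weakest precondition is ((3*z == -11 && h + 3*tot == 14) ==> 3*h >= 2) && ((!(3*z == -11 && h + 3*tot == 14)) ==> 3*h >= 2).
Check whether ((3*z == -11 && h + 3*tot == 14) ==> 3*h >= 2) && ((!(3*z == -11 && h + 3*tot == 14)) ==> 3*h >= 4) implies it.
Every state satisfying the precondition satisfies the weakest precondition: the implication holds.
Answer: valid


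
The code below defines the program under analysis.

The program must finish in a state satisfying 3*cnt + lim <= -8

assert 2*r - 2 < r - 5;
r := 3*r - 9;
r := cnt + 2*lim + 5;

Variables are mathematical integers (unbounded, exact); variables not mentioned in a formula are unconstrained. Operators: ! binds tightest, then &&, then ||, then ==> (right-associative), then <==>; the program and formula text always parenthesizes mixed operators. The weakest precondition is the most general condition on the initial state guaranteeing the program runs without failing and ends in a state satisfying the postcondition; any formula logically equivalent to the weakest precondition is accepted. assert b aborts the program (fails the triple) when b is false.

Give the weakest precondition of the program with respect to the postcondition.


Working backward. After the program, 3*cnt + lim <= -8 must hold.
Before r := cnt + 2*lim + 5: 3*cnt + lim <= -8
Before r := 3*r - 9: 3*cnt + lim <= -8
Before assert 2*r - 2 < r - 5: r < -3 && 3*cnt + lim <= -8
Answer: WP = r < -3 && 3*cnt + lim <= -8


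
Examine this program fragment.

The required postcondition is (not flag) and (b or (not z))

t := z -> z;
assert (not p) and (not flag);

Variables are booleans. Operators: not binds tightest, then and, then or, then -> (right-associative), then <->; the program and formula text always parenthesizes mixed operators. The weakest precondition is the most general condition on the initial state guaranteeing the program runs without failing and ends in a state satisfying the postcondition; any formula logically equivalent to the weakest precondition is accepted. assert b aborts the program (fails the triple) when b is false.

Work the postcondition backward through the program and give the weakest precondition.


Working backward. After the program, (not flag) and (b or (not z)) must hold.
Before assert (not p) and (not flag): (not p) and (not flag) and (b or (not z))
Before t := z -> z: (not p) and (not flag) and (b or (not z))
Answer: WP = (not p) and (not flag) and (b or (not z))


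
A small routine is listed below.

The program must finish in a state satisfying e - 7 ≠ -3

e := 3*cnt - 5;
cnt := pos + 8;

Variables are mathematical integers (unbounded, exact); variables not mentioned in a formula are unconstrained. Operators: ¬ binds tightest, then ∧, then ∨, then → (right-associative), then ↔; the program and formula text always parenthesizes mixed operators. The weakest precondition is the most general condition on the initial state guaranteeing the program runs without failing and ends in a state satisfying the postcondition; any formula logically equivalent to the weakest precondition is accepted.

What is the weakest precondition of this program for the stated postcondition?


Working backward. After the program, the postcondition e - 7 ≠ -3 must hold; in canonical form it is e ≠ 4.
Before cnt := pos + 8: e ≠ 4
Before e := 3*cnt - 5: 3*cnt ≠ 9
Answer: WP = 3*cnt ≠ 9


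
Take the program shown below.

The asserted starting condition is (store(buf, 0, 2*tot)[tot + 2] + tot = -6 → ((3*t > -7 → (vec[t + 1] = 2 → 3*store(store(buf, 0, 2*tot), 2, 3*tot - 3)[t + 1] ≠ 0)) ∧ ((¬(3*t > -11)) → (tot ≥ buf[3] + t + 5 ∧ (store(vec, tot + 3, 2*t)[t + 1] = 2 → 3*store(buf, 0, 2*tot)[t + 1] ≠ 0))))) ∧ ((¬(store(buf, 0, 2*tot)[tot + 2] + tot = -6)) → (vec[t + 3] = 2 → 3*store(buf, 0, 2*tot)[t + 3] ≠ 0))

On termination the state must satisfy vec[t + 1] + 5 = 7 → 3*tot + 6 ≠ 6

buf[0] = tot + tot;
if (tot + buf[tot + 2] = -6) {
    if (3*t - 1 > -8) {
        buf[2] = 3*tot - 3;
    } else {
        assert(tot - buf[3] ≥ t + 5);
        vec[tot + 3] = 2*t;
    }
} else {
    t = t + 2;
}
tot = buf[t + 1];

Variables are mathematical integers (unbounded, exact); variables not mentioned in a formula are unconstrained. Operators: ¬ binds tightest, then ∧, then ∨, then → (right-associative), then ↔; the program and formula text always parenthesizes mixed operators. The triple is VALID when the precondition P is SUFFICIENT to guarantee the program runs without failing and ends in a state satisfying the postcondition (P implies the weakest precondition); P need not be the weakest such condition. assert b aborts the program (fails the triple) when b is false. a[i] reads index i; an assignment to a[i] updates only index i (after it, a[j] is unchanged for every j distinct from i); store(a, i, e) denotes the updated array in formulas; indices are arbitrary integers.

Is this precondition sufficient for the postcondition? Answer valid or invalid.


Working backward. After the program, the postcondition vec[t + 1] + 5 = 7 → 3*tot + 6 ≠ 6 must hold; in canonical form it is vec[t + 1] = 2 → 3*tot ≠ 0.
Before tot := buf[t + 1]: vec[t + 1] = 2 → 3*buf[t + 1] ≠ 0
Then branch requires (3*t > -7 → (vec[t + 1] = 2 → 3*store(buf, 2, 3*tot - 3)[t + 1] ≠ 0)) ∧ ((¬(3*t > -7)) → (tot ≥ buf[3] + t + 5 ∧ (store(vec, tot + 3, 2*t)[t + 1] = 2 → 3*buf[t + 1] ≠ 0))); else branch requires vec[t + 3] = 2 → 3*buf[t + 3] ≠ 0.
Before the if: (buf[tot + 2] + tot = -6 → ((3*t > -7 → (vec[t + 1] = 2 → 3*store(buf, 2, 3*tot - 3)[t + 1] ≠ 0)) ∧ ((¬(3*t > -7)) → (tot ≥ buf[3] + t + 5 ∧ (store(vec, tot + 3, 2*t)[t + 1] = 2 → 3*buf[t + 1] ≠ 0))))) ∧ ((¬(buf[tot + 2] + tot = -6)) → (vec[t + 3] = 2 → 3*buf[t + 3] ≠ 0))
Before buf[0] := tot + tot: (store(buf, 0, 2*tot)[tot + 2] + tot = -6 → ((3*t > -7 → (vec[t + 1] = 2 → 3*store(store(buf, 0, 2*tot), 2, 3*tot - 3)[t + 1] ≠ 0)) ∧ ((¬(3*t > -7)) → (tot ≥ buf[3] + t + 5 ∧ (store(vec, tot + 3, 2*t)[t + 1] = 2 → 3*store(buf, 0, 2*tot)[t + 1] ≠ 0))))) ∧ ((¬(store(buf, 0, 2*tot)[tot + 2] + tot = -6)) → (vec[t + 3] = 2 → 3*store(buf, 0, 2*tot)[t + 3] ≠ 0))
The weakest precondition is (store(buf, 0, 2*tot)[tot + 2] + tot = -6 → ((3*t > -7 → (vec[t + 1] = 2 → 3*store(store(buf, 0, 2*tot), 2, 3*tot - 3)[t + 1] ≠ 0)) ∧ ((¬(3*t > -7)) → (tot ≥ buf[3] + t + 5 ∧ (store(vec, tot + 3, 2*t)[t + 1] = 2 → 3*store(buf, 0, 2*tot)[t + 1] ≠ 0))))) ∧ ((¬(store(buf, 0, 2*tot)[tot + 2] + tot = -6)) → (vec[t + 3] = 2 → 3*store(buf, 0, 2*tot)[t + 3] ≠ 0)).
Check whether (store(buf, 0, 2*tot)[tot + 2] + tot = -6 → ((3*t > -7 → (vec[t + 1] = 2 → 3*store(store(buf, 0, 2*tot), 2, 3*tot - 3)[t + 1] ≠ 0)) ∧ ((¬(3*t > -11)) → (tot ≥ buf[3] + t + 5 ∧ (store(vec, tot + 3, 2*t)[t + 1] = 2 → 3*store(buf, 0, 2*tot)[t + 1] ≠ 0))))) ∧ ((¬(store(buf, 0, 2*tot)[tot + 2] + tot = -6)) → (vec[t + 3] = 2 → 3*store(buf, 0, 2*tot)[t + 3] ≠ 0)) implies it.
Countermodel: at the initial state buf = {[-7044] = 7040, [-7043] = 4, [-2] = 0, [0] = 4, [2] = 4, [3] = 4, elsewhere 4}, t = -3, tot = -7046, vec = {[-7044] = 6, [-7043] = 6, [-2] = 2, [0] = 6, [2] = 6, [3] = 6, elsewhere 6}, the precondition holds but the weakest precondition fails.
Answer: invalid


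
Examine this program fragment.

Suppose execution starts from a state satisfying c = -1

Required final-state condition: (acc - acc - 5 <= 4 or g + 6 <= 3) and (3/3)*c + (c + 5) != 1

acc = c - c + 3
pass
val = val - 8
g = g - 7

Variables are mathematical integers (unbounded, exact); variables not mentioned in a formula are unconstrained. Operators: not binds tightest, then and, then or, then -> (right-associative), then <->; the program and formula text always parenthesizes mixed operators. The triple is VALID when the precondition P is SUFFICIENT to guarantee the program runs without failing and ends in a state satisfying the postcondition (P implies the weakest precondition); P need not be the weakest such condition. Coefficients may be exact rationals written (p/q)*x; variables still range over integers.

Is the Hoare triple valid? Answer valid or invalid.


Working backward. After the program, the postcondition (acc - acc - 5 <= 4 or g + 6 <= 3) and (3/3)*c + (c + 5) != 1 must hold; in canonical form it is 2*c != -4.
Before g := g - 7: 2*c != -4
Before val := val - 8: 2*c != -4
Before skip: 2*c != -4
Before acc := c - c + 3: 2*c != -4
The weakest precondition is 2*c != -4.
Check whether c = -1 implies it.
Every state satisfying the precondition satisfies the weakest precondition: the implication holds.
Answer: valid


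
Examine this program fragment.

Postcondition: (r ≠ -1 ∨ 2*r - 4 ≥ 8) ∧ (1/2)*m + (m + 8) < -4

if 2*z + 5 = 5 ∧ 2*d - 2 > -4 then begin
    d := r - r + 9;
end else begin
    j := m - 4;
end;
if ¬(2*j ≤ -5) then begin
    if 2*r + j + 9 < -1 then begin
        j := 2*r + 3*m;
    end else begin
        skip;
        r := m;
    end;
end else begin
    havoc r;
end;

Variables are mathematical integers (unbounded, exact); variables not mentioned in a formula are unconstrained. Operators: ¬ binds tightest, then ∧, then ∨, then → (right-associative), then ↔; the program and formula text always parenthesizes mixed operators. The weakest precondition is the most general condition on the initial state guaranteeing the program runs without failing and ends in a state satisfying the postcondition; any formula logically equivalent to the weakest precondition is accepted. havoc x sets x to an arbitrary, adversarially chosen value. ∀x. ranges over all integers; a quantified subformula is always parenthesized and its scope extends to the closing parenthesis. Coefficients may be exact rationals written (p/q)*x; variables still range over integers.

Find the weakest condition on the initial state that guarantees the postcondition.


Working backward. After the program, the postcondition (r ≠ -1 ∨ 2*r - 4 ≥ 8) ∧ (1/2)*m + (m + 8) < -4 must hold; in canonical form it is (r ≠ -1 ∨ 2*r ≥ 12) ∧ (3/2)*m < -12.
Then branch requires (j + 2*r < -10 → ((r ≠ -1 ∨ 2*r ≥ 12) ∧ (3/2)*m < -12)) ∧ ((¬(j + 2*r < -10)) → ((m ≠ -1 ∨ 2*m ≥ 12) ∧ (3/2)*m < -12)); else branch requires ∀r_1. ((r_1 ≠ -1 ∨ 2*r_1 ≥ 12) ∧ (3/2)*m < -12).
Before the if: ((¬(2*j ≤ -5)) → ((j + 2*r < -10 → ((r ≠ -1 ∨ 2*r ≥ 12) ∧ (3/2)*m < -12)) ∧ ((¬(j + 2*r < -10)) → ((m ≠ -1 ∨ 2*m ≥ 12) ∧ (3/2)*m < -12)))) ∧ (2*j ≤ -5 → (∀r_1. ((r_1 ≠ -1 ∨ 2*r_1 ≥ 12) ∧ (3/2)*m < -12)))
Then branch requires ((¬(2*j ≤ -5)) → ((j + 2*r < -10 → ((r ≠ -1 ∨ 2*r ≥ 12) ∧ (3/2)*m < -12)) ∧ ((¬(j + 2*r < -10)) → ((m ≠ -1 ∨ 2*m ≥ 12) ∧ (3/2)*m < -12)))) ∧ (2*j ≤ -5 → (∀r_1. ((r_1 ≠ -1 ∨ 2*r_1 ≥ 12) ∧ (3/2)*m < -12))); else branch requires ((¬(2*m ≤ 3)) → ((m + 2*r < -6 → ((r ≠ -1 ∨ 2*r ≥ 12) ∧ (3/2)*m < -12)) ∧ ((¬(m + 2*r < -6)) → ((m ≠ -1 ∨ 2*m ≥ 12) ∧ (3/2)*m < -12)))) ∧ (2*m ≤ 3 → (∀r_1. ((r_1 ≠ -1 ∨ 2*r_1 ≥ 12) ∧ (3/2)*m < -12))).
Before the if: ((2*z = 0 ∧ 2*d > -2) → (((¬(2*j ≤ -5)) → ((j + 2*r < -10 → ((r ≠ -1 ∨ 2*r ≥ 12) ∧ (3/2)*m < -12)) ∧ ((¬(j + 2*r < -10)) → ((m ≠ -1 ∨ 2*m ≥ 12) ∧ (3/2)*m < -12)))) ∧ (2*j ≤ -5 → (∀r_1. ((r_1 ≠ -1 ∨ 2*r_1 ≥ 12) ∧ (3/2)*m < -12))))) ∧ ((¬(2*z = 0 ∧ 2*d > -2)) → (((¬(2*m ≤ 3)) → ((m + 2*r < -6 → ((r ≠ -1 ∨ 2*r ≥ 12) ∧ (3/2)*m < -12)) ∧ ((¬(m + 2*r < -6)) → ((m ≠ -1 ∨ 2*m ≥ 12) ∧ (3/2)*m < -12)))) ∧ (2*m ≤ 3 → (∀r_1. ((r_1 ≠ -1 ∨ 2*r_1 ≥ 12) ∧ (3/2)*m < -12)))))
Answer: WP = ((2*z = 0 ∧ 2*d > -2) → (((¬(2*j ≤ -5)) → ((j + 2*r < -10 → ((r ≠ -1 ∨ 2*r ≥ 12) ∧ (3/2)*m < -12)) ∧ ((¬(j + 2*r < -10)) → ((m ≠ -1 ∨ 2*m ≥ 12) ∧ (3/2)*m < -12)))) ∧ (2*j ≤ -5 → (∀r_1. ((r_1 ≠ -1 ∨ 2*r_1 ≥ 12) ∧ (3/2)*m < -12))))) ∧ ((¬(2*z = 0 ∧ 2*d > -2)) → (((¬(2*m ≤ 3)) → ((m + 2*r < -6 → ((r ≠ -1 ∨ 2*r ≥ 12) ∧ (3/2)*m < -12)) ∧ ((¬(m + 2*r < -6)) → ((m ≠ -1 ∨ 2*m ≥ 12) ∧ (3/2)*m < -12)))) ∧ (2*m ≤ 3 → (∀r_1. ((r_1 ≠ -1 ∨ 2*r_1 ≥ 12) ∧ (3/2)*m < -12)))))


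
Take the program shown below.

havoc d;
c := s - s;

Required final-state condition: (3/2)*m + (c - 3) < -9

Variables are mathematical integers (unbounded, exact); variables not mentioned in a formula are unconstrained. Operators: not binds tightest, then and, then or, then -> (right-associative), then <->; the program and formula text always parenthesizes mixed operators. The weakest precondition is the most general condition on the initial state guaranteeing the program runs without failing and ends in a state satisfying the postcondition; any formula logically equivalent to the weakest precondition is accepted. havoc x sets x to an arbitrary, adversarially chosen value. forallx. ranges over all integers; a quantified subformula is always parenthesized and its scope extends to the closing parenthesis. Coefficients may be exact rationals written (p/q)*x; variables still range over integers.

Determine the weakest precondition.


Working backward. After the program, the postcondition (3/2)*m + (c - 3) < -9 must hold; in canonical form it is c + (3/2)*m < -6.
Before c := s - s: (3/2)*m < -6
Before havoc d: (3/2)*m < -6
Answer: WP = (3/2)*m < -6


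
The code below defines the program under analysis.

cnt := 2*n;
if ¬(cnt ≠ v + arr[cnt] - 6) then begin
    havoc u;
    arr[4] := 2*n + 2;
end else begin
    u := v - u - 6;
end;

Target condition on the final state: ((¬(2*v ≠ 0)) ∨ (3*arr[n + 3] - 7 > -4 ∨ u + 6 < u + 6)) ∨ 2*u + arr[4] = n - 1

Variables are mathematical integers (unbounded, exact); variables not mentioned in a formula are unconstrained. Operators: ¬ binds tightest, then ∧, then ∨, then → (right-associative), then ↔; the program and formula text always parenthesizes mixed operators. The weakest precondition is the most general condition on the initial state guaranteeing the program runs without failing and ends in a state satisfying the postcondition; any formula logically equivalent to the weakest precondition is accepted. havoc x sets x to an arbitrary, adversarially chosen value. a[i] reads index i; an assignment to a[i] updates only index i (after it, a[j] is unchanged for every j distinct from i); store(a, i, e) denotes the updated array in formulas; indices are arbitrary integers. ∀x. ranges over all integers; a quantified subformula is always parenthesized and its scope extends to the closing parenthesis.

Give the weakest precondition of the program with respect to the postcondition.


Working backward. After the program, the postcondition ((¬(2*v ≠ 0)) ∨ (3*arr[n + 3] - 7 > -4 ∨ u + 6 < u + 6)) ∨ 2*u + arr[4] = n - 1 must hold; in canonical form it is (¬(2*v ≠ 0)) ∨ 3*arr[n + 3] > 3 ∨ arr[4] + 2*u = n - 1.
Then branch requires ∀u_1. ((¬(2*v ≠ 0)) ∨ 3*store(arr, 4, 2*n + 2)[n + 3] > 3 ∨ n + 2*u_1 = -3); else branch requires (¬(2*v ≠ 0)) ∨ 3*arr[n + 3] > 3 ∨ arr[4] + 2*v = n + 2*u + 11.
Before the if: ((¬(cnt ≠ arr[cnt] + v - 6)) → (∀u_1. ((¬(2*v ≠ 0)) ∨ 3*store(arr, 4, 2*n + 2)[n + 3] > 3 ∨ n + 2*u_1 = -3))) ∧ (cnt ≠ arr[cnt] + v - 6 → ((¬(2*v ≠ 0)) ∨ 3*arr[n + 3] > 3 ∨ arr[4] + 2*v = n + 2*u + 11))
Before cnt := 2*n: ((¬(2*n ≠ arr[2*n] + v - 6)) → (∀u_1. ((¬(2*v ≠ 0)) ∨ 3*store(arr, 4, 2*n + 2)[n + 3] > 3 ∨ n + 2*u_1 = -3))) ∧ (2*n ≠ arr[2*n] + v - 6 → ((¬(2*v ≠ 0)) ∨ 3*arr[n + 3] > 3 ∨ arr[4] + 2*v = n + 2*u + 11))
Answer: WP = ((¬(2*n ≠ arr[2*n] + v - 6)) → (∀u_1. ((¬(2*v ≠ 0)) ∨ 3*store(arr, 4, 2*n + 2)[n + 3] > 3 ∨ n + 2*u_1 = -3))) ∧ (2*n ≠ arr[2*n] + v - 6 → ((¬(2*v ≠ 0)) ∨ 3*arr[n + 3] > 3 ∨ arr[4] + 2*v = n + 2*u + 11))


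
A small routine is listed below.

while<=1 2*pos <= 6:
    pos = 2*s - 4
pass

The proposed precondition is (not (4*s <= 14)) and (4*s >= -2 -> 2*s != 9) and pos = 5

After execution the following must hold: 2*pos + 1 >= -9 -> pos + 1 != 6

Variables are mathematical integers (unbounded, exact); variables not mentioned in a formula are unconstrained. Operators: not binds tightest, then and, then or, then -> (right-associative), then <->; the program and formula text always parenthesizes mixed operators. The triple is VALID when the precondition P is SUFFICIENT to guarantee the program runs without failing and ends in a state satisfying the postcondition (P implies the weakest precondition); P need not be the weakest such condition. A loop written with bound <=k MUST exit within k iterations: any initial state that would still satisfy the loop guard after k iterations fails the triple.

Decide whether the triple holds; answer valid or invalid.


Working backward. After the program, the postcondition 2*pos + 1 >= -9 -> pos + 1 != 6 must hold; in canonical form it is 2*pos >= -10 -> pos != 5.
Before skip: 2*pos >= -10 -> pos != 5
Before the loop (bound <=1), unroll the exhaustion recursion (WP_0 = exit-now case; WP_j = one more guarded iteration, up to j = 1):
  WP_0: (not (2*pos <= 6)) and (2*pos >= -10 -> pos != 5)
  WP_1: (2*pos <= 6 -> ((not (4*s <= 14)) and (4*s >= -2 -> 2*s != 9))) and ((not (2*pos <= 6)) -> (2*pos >= -10 -> pos != 5))
So before the loop: (2*pos <= 6 -> ((not (4*s <= 14)) and (4*s >= -2 -> 2*s != 9))) and ((not (2*pos <= 6)) -> (2*pos >= -10 -> pos != 5))
The weakest precondition is (2*pos <= 6 -> ((not (4*s <= 14)) and (4*s >= -2 -> 2*s != 9))) and ((not (2*pos <= 6)) -> (2*pos >= -10 -> pos != 5)).
Check whether (not (4*s <= 14)) and (4*s >= -2 -> 2*s != 9) and pos = 5 implies it.
Countermodel: at the initial state pos = 5, s = 4, the precondition holds but the weakest precondition fails.
Answer: invalid


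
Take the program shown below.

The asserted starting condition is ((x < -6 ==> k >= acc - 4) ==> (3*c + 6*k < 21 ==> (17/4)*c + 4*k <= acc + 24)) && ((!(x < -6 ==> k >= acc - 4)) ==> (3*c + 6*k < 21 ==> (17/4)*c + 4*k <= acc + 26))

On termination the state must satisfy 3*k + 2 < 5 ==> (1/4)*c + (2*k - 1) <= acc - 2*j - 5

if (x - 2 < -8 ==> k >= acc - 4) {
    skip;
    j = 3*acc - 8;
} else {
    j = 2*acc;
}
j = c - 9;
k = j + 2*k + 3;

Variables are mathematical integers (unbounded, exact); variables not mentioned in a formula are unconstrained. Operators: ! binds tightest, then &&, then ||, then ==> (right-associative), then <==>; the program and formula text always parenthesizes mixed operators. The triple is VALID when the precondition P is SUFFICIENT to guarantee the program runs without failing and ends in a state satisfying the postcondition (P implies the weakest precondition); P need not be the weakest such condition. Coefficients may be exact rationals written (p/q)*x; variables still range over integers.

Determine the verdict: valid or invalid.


Working backward. After the program, the postcondition 3*k + 2 < 5 ==> (1/4)*c + (2*k - 1) <= acc - 2*j - 5 must hold; in canonical form it is 3*k < 3 ==> (1/4)*c + 2*j + 2*k <= acc - 4.
Before k := j + 2*k + 3: 3*j + 6*k < -6 ==> (1/4)*c + 4*j + 4*k <= acc - 10
Before j := c - 9: 3*c + 6*k < 21 ==> (17/4)*c + 4*k <= acc + 26
Then branch requires 3*c + 6*k < 21 ==> (17/4)*c + 4*k <= acc + 26; else branch requires 3*c + 6*k < 21 ==> (17/4)*c + 4*k <= acc + 26.
Before the if: ((x < -6 ==> k >= acc - 4) ==> (3*c + 6*k < 21 ==> (17/4)*c + 4*k <= acc + 26)) && ((!(x < -6 ==> k >= acc - 4)) ==> (3*c + 6*k < 21 ==> (17/4)*c + 4*k <= acc + 26))
The weakest precondition is ((x < -6 ==> k >= acc - 4) ==> (3*c + 6*k < 21 ==> (17/4)*c + 4*k <= acc + 26)) && ((!(x < -6 ==> k >= acc - 4)) ==> (3*c + 6*k < 21 ==> (17/4)*c + 4*k <= acc + 26)).
Check whether ((x < -6 ==> k >= acc - 4) ==> (3*c + 6*k < 21 ==> (17/4)*c + 4*k <= acc + 24)) && ((!(x < -6 ==> k >= acc - 4)) ==> (3*c + 6*k < 21 ==> (17/4)*c + 4*k <= acc + 26)) implies it.
Every state satisfying the precondition satisfies the weakest precondition: the implication holds.
Answer: valid
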